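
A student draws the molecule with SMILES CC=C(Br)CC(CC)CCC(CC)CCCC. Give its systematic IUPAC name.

3-bromo-5,8-diethyldodec-2-ene

Counting along the main chain through the multiple bond gives 12 carbons: the parent is dodecane.
The chain contains a C=C double bond, so the unsaturation ending is -ene.
Number the chain so that numbering from this end puts the double bond at C-2 rather than C-10.
This places the double bond between C-2 and C-3; a bromo group at C-3; ethyl groups at C-5 and C-8.
Prefixes are listed alphabetically: bromo, ethyl.
The name is 3-bromo-5,8-diethyldodec-2-ene.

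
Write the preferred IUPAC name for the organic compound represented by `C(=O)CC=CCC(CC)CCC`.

The longest carbon chain that includes the –CHO group and the multiple bond has 9 carbons, so the parent hydride is nonane.
The principal characteristic group is an aldehyde (terminal –CHO), named with the suffix -al.
A C=C double bond in the chain gives the infix -ene-.
Number the chain so that the aldehyde carbon is C-1 by definition.
That gives the double bond between C-3 and C-4; an ethyl group at C-6.
Putting it together: 6-ethylnon-3-enal.

6-ethylnon-3-enal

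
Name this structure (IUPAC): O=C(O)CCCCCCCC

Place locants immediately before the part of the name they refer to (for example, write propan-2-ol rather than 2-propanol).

nonanoic acid

The longest chain bearing the –COOH group is 9 carbons long (nonane).
The highest-priority functional group is a carboxylic acid (terminal –COOH), so the name ends in -oic acid.
Number the chain so that the carboxylic acid carbon is C-1 by definition.
Putting it together: nonanoic acid.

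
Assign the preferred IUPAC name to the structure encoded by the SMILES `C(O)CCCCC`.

hexan-1-ol

Counting along the main chain through the –OH group gives 6 carbons: the parent is hexane.
An alcohol (–OH) is the principal characteristic group, giving the suffix -ol.
The numbering direction is chosen so that numbering from this end puts the hydroxyl group at C-1 rather than C-6.
This places the hydroxyl at C-1.
The name is hexan-1-ol.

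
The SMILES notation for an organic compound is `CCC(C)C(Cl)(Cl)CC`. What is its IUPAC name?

3,3-dichloro-4-methylhexane

The parent chain contains 6 carbons (hexane).
Choose the numbering such that the substituent locant set {3,3,4} is lower than {3,4,4} at the first point of difference.
This places two chloro groups at C-3; a methyl group at C-4.
Substituent prefixes are cited in alphabetical order (multiplying prefixes like di-/tri- are ignored for ordering).
The name is 3,3-dichloro-4-methylhexane.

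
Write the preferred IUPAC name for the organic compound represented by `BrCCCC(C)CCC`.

1-bromo-4-methylheptane

The longest carbon chain is 7 atoms: the parent is heptane.
The numbering direction is chosen so that the substituent locant set {1,4} is lower than {4,7} at the first point of difference.
This places a bromo group at C-1; a methyl group at C-4.
The substituents are ordered alphabetically, ignoring any di-/tri- multipliers.
Putting it together: 1-bromo-4-methylheptane.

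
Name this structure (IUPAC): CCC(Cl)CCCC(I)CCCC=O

9-chloro-5-iodoundecanal

Counting along the main chain through the –CHO group gives 11 carbons: the parent is undecane.
The highest-priority functional group is an aldehyde (terminal –CHO), so the name ends in -al.
The numbering direction is chosen so that the aldehyde carbon is C-1 by definition.
With this numbering: a chloro group at C-9; an iodo group at C-5.
The substituents are ordered alphabetically, ignoring any di-/tri- multipliers.
The name is 9-chloro-5-iodoundecanal.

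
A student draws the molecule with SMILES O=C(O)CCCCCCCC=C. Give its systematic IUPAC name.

Counting along the main chain through the –COOH group and the multiple bond gives 10 carbons: the parent is decane.
A carboxylic acid (terminal –COOH) is the principal characteristic group, giving the suffix -oic acid.
There is one C=C double bond, indicated by the ending -ene.
Number the chain so that the carboxylic acid carbon is C-1 by definition.
That gives the double bond between C-9 and C-10.
Putting it together: dec-9-enoic acid.

dec-9-enoic acid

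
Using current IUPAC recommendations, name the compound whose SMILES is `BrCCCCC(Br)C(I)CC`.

The longest continuous carbon chain has 8 atoms, so the parent hydride is octane.
The numbering direction is chosen so that the substituent locant set {1,5,6} is lower than {3,4,8} at the first point of difference.
That gives bromo groups at C-1 and C-5; an iodo group at C-6.
Substituent prefixes are cited in alphabetical order (multiplying prefixes like di-/tri- are ignored for ordering).
Putting it together: 1,5-dibromo-6-iodooctane.

1,5-dibromo-6-iodooctane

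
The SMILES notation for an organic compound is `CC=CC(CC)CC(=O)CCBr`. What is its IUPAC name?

1-bromo-5-ethyloct-6-en-3-one

The longest chain bearing the carbonyl and the multiple bond is 8 carbons long (octane).
The highest-priority functional group is a ketone (C=O on an internal carbon), so the name ends in -one.
A C=C double bond in the chain gives the infix -ene-.
Choose the numbering such that numbering from this end puts the carbonyl group at C-3 rather than C-6.
That gives the carbonyl at C-3; the double bond between C-6 and C-7; a bromo group at C-1; an ethyl group at C-5.
Prefixes are listed alphabetically: bromo, ethyl.
Putting it together: 1-bromo-5-ethyloct-6-en-3-one.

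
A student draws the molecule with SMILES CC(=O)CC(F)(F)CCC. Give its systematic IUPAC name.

The longest carbon chain that includes the carbonyl has 7 carbons, so the parent hydride is heptane.
The highest-priority functional group is a ketone (C=O on an internal carbon), so the name ends in -one.
Number the chain so that numbering from this end puts the carbonyl group at C-2 rather than C-6.
With this numbering: the carbonyl at C-2; two fluoro groups at C-4.
The name is 4,4-difluoroheptan-2-one.

4,4-difluoroheptan-2-one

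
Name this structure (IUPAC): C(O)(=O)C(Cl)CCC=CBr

Counting along the main chain through the –COOH group and the multiple bond gives 6 carbons: the parent is hexane.
The highest-priority functional group is a carboxylic acid (terminal –COOH), so the name ends in -oic acid.
A C=C double bond in the chain gives the infix -ene-.
Number the chain so that the carboxylic acid carbon is C-1 by definition.
This places the double bond between C-5 and C-6; a bromo group at C-6; a chloro group at C-2.
Prefixes are listed alphabetically: bromo, chloro.
Assembling the pieces gives 6-bromo-2-chlorohex-5-enoic acid.

6-bromo-2-chlorohex-5-enoic acid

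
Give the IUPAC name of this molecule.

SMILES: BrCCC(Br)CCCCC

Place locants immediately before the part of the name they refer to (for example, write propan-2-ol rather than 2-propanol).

1,3-dibromooctane

The parent chain contains 8 carbons (octane).
The numbering direction is chosen so that the substituent locant set {1,3} is lower than {6,8} at the first point of difference.
That gives bromo groups at C-1 and C-3.
Putting it together: 1,3-dibromooctane.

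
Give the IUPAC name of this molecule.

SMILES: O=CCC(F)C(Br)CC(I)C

4-bromo-3-fluoro-6-iodoheptanal

Counting along the main chain through the –CHO group gives 7 carbons: the parent is heptane.
The highest-priority functional group is an aldehyde (terminal –CHO), so the name ends in -al.
Choose the numbering such that the aldehyde carbon is C-1 by definition.
This places a bromo group at C-4; a fluoro group at C-3; an iodo group at C-6.
Prefixes are listed alphabetically: bromo, fluoro, iodo.
Putting it together: 4-bromo-3-fluoro-6-iodoheptanal.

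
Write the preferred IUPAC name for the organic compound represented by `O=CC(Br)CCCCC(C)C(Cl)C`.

2-bromo-8-chloro-7-methylnonanal

The longest chain bearing the –CHO group is 9 carbons long (nonane).
An aldehyde (terminal –CHO) is the principal characteristic group, giving the suffix -al.
Choose the numbering such that the aldehyde carbon is C-1 by definition.
That gives a bromo group at C-2; a chloro group at C-8; a methyl group at C-7.
Substituent prefixes are cited in alphabetical order (multiplying prefixes like di-/tri- are ignored for ordering).
The name is 2-bromo-8-chloro-7-methylnonanal.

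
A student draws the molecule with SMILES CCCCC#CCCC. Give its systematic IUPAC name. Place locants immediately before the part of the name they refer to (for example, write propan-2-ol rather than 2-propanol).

Counting along the main chain through the multiple bond gives 9 carbons: the parent is nonane.
There is one C≡C triple bond, indicated by the ending -yne.
Number the chain so that numbering from this end puts the triple bond at C-4 rather than C-5.
With this numbering: the triple bond between C-4 and C-5.
Putting it together: non-4-yne.

non-4-yne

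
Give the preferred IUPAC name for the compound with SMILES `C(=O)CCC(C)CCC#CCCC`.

The longest chain bearing the –CHO group and the multiple bond is 11 carbons long (undecane).
An aldehyde (terminal –CHO) is the principal characteristic group, giving the suffix -al.
The chain contains a C≡C triple bond, so the unsaturation ending is -yne.
Choose the numbering such that the aldehyde carbon is C-1 by definition.
That gives the triple bond between C-7 and C-8; a methyl group at C-4.
Putting it together: 4-methylundec-7-ynal.

4-methylundec-7-ynal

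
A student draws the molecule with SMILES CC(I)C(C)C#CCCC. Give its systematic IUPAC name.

2-iodo-3-methyloct-4-yne

Counting along the main chain through the multiple bond gives 8 carbons: the parent is octane.
The chain contains a C≡C triple bond, so the unsaturation ending is -yne.
The numbering direction is chosen so that the substituent locant set {2,3} is lower than {6,7} at the first point of difference.
That gives the triple bond between C-4 and C-5; an iodo group at C-2; a methyl group at C-3.
Substituent prefixes are cited in alphabetical order (multiplying prefixes like di-/tri- are ignored for ordering).
Putting it together: 2-iodo-3-methyloct-4-yne.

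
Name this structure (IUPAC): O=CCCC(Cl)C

4-chloropentanal

Counting along the main chain through the –CHO group gives 5 carbons: the parent is pentane.
The principal characteristic group is an aldehyde (terminal –CHO), named with the suffix -al.
The numbering direction is chosen so that the aldehyde carbon is C-1 by definition.
With this numbering: a chloro group at C-4.
Putting it together: 4-chloropentanal.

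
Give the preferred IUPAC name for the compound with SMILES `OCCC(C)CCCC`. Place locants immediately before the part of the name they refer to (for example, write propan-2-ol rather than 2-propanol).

3-methylheptan-1-ol

The longest carbon chain that includes the –OH group has 7 carbons, so the parent hydride is heptane.
The highest-priority functional group is an alcohol (–OH), so the name ends in -ol.
The numbering direction is chosen so that numbering from this end puts the hydroxyl group at C-1 rather than C-7.
That gives the hydroxyl at C-1; a methyl group at C-3.
Putting it together: 3-methylheptan-1-ol.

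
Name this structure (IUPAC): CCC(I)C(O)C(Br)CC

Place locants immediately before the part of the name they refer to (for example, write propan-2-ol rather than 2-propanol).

The longest chain bearing the –OH group is 7 carbons long (heptane).
An alcohol (–OH) is the principal characteristic group, giving the suffix -ol.
Choose the numbering such that the locant sets are identical either way, so the alphabetically earlier bromo substituent takes the lower locant (3 rather than 5).
This places the hydroxyl at C-4; a bromo group at C-3; an iodo group at C-5.
The substituents are ordered alphabetically, ignoring any di-/tri- multipliers.
The name is 3-bromo-5-iodoheptan-4-ol.

3-bromo-5-iodoheptan-4-ol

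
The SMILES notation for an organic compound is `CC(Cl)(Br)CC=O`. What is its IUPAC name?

The longest carbon chain that includes the –CHO group has 4 carbons, so the parent hydride is butane.
The highest-priority functional group is an aldehyde (terminal –CHO), so the name ends in -al.
Number the chain so that the aldehyde carbon is C-1 by definition.
With this numbering: a bromo group at C-3; a chloro group at C-3.
The substituents are ordered alphabetically, ignoring any di-/tri- multipliers.
Assembling the pieces gives 3-bromo-3-chlorobutanal.

3-bromo-3-chlorobutanal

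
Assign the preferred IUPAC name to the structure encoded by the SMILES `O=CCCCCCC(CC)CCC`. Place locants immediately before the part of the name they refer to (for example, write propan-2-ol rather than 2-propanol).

7-ethyldecanal

The longest chain bearing the –CHO group is 10 carbons long (decane).
The principal characteristic group is an aldehyde (terminal –CHO), named with the suffix -al.
The numbering direction is chosen so that the aldehyde carbon is C-1 by definition.
This places an ethyl group at C-7.
Putting it together: 7-ethyldecanal.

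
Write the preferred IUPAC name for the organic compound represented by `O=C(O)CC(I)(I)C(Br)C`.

The longest carbon chain that includes the –COOH group has 5 carbons, so the parent hydride is pentane.
The highest-priority functional group is a carboxylic acid (terminal –COOH), so the name ends in -oic acid.
The numbering direction is chosen so that the carboxylic acid carbon is C-1 by definition.
That gives a bromo group at C-4; two iodo groups at C-3.
Substituent prefixes are cited in alphabetical order (multiplying prefixes like di-/tri- are ignored for ordering).
Putting it together: 4-bromo-3,3-diiodopentanoic acid.

4-bromo-3,3-diiodopentanoic acid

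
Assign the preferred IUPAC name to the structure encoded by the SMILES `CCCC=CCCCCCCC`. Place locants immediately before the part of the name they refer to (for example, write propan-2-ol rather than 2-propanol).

dodec-4-ene

The longest chain bearing the multiple bond is 12 carbons long (dodecane).
There is one C=C double bond, indicated by the ending -ene.
Number the chain so that numbering from this end puts the double bond at C-4 rather than C-8.
With this numbering: the double bond between C-4 and C-5.
Putting it together: dodec-4-ene.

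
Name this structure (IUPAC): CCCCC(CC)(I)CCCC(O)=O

Counting along the main chain through the –COOH group gives 9 carbons: the parent is nonane.
A carboxylic acid (terminal –COOH) is the principal characteristic group, giving the suffix -oic acid.
Choose the numbering such that the carboxylic acid carbon is C-1 by definition.
That gives an ethyl group at C-5; an iodo group at C-5.
Prefixes are listed alphabetically: ethyl, iodo.
Putting it together: 5-ethyl-5-iodononanoic acid.

5-ethyl-5-iodononanoic acid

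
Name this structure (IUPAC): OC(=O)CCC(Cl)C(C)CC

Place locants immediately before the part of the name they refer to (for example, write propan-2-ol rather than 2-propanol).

4-chloro-5-methylheptanoic acid

Counting along the main chain through the –COOH group gives 7 carbons: the parent is heptane.
The principal characteristic group is a carboxylic acid (terminal –COOH), named with the suffix -oic acid.
Number the chain so that the carboxylic acid carbon is C-1 by definition.
With this numbering: a chloro group at C-4; a methyl group at C-5.
Prefixes are listed alphabetically: chloro, methyl.
Putting it together: 4-chloro-5-methylheptanoic acid.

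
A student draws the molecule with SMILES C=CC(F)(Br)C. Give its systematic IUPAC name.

3-bromo-3-fluorobut-1-ene

The longest chain bearing the multiple bond is 4 carbons long (butane).
The chain contains a C=C double bond, so the unsaturation ending is -ene.
The numbering direction is chosen so that numbering from this end puts the double bond at C-1 rather than C-3.
This places the double bond between C-1 and C-2; a bromo group at C-3; a fluoro group at C-3.
Substituent prefixes are cited in alphabetical order (multiplying prefixes like di-/tri- are ignored for ordering).
The name is 3-bromo-3-fluorobut-1-ene.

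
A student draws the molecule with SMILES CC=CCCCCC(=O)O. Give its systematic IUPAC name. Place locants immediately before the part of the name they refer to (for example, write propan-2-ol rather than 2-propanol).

The longest carbon chain that includes the –COOH group and the multiple bond has 8 carbons, so the parent hydride is octane.
A carboxylic acid (terminal –COOH) is the principal characteristic group, giving the suffix -oic acid.
A C=C double bond in the chain gives the infix -ene-.
Choose the numbering such that the carboxylic acid carbon is C-1 by definition.
This places the double bond between C-6 and C-7.
The name is oct-6-enoic acid.

oct-6-enoic acid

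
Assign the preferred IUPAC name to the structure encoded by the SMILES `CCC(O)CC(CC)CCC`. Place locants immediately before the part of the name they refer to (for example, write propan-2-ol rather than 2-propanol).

Counting along the main chain through the –OH group gives 8 carbons: the parent is octane.
The principal characteristic group is an alcohol (–OH), named with the suffix -ol.
The numbering direction is chosen so that numbering from this end puts the hydroxyl group at C-3 rather than C-6.
That gives the hydroxyl at C-3; an ethyl group at C-5.
The name is 5-ethyloctan-3-ol.

5-ethyloctan-3-ol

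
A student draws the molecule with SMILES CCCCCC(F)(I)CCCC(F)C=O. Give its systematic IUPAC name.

The longest chain bearing the –CHO group is 11 carbons long (undecane).
The principal characteristic group is an aldehyde (terminal –CHO), named with the suffix -al.
Number the chain so that the aldehyde carbon is C-1 by definition.
With this numbering: fluoro groups at C-2 and C-6; an iodo group at C-6.
Substituent prefixes are cited in alphabetical order (multiplying prefixes like di-/tri- are ignored for ordering).
The name is 2,6-difluoro-6-iodoundecanal.

2,6-difluoro-6-iodoundecanal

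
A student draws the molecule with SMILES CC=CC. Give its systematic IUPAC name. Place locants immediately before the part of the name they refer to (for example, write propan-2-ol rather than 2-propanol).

but-2-ene

The longest carbon chain that includes the multiple bond has 4 carbons, so the parent hydride is butane.
A C=C double bond in the chain gives the infix -ene-.
Both numbering directions give the same locant set; either may be used.
This places the double bond between C-2 and C-3.
Putting it together: but-2-ene.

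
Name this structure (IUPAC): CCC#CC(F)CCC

Counting along the main chain through the multiple bond gives 8 carbons: the parent is octane.
There is one C≡C triple bond, indicated by the ending -yne.
Choose the numbering such that numbering from this end puts the triple bond at C-3 rather than C-5.
This places the triple bond between C-3 and C-4; a fluoro group at C-5.
Putting it together: 5-fluorooct-3-yne.

5-fluorooct-3-yne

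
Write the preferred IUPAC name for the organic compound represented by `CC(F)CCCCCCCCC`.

2-fluoroundecane

The longest continuous carbon chain has 11 atoms, so the parent hydride is undecane.
Number the chain so that the substituent locant set {2} is lower than {10} at the first point of difference.
That gives a fluoro group at C-2.
The name is 2-fluoroundecane.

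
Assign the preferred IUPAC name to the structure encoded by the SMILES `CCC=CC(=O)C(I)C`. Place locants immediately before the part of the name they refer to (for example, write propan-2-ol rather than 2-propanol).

Counting along the main chain through the carbonyl and the multiple bond gives 7 carbons: the parent is heptane.
The principal characteristic group is a ketone (C=O on an internal carbon), named with the suffix -one.
There is one C=C double bond, indicated by the ending -ene.
Choose the numbering such that numbering from this end puts the carbonyl group at C-3 rather than C-5.
This places the carbonyl at C-3; the double bond between C-4 and C-5; an iodo group at C-2.
The name is 2-iodohept-4-en-3-one.

2-iodohept-4-en-3-one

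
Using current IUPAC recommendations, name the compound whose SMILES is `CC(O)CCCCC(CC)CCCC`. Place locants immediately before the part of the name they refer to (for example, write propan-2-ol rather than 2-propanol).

The longest chain bearing the –OH group is 11 carbons long (undecane).
The highest-priority functional group is an alcohol (–OH), so the name ends in -ol.
Choose the numbering such that numbering from this end puts the hydroxyl group at C-2 rather than C-10.
That gives the hydroxyl at C-2; an ethyl group at C-7.
The name is 7-ethylundecan-2-ol.

7-ethylundecan-2-ol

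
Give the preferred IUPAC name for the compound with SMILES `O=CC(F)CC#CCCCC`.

2-fluoronon-4-ynal

The longest carbon chain that includes the –CHO group and the multiple bond has 9 carbons, so the parent hydride is nonane.
An aldehyde (terminal –CHO) is the principal characteristic group, giving the suffix -al.
The chain contains a C≡C triple bond, so the unsaturation ending is -yne.
Choose the numbering such that the aldehyde carbon is C-1 by definition.
With this numbering: the triple bond between C-4 and C-5; a fluoro group at C-2.
Putting it together: 2-fluoronon-4-ynal.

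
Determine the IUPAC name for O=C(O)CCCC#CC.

The longest carbon chain that includes the –COOH group and the multiple bond has 7 carbons, so the parent hydride is heptane.
The highest-priority functional group is a carboxylic acid (terminal –COOH), so the name ends in -oic acid.
A C≡C triple bond in the chain gives the infix -yne-.
The numbering direction is chosen so that the carboxylic acid carbon is C-1 by definition.
That gives the triple bond between C-5 and C-6.
Putting it together: hept-5-ynoic acid.

hept-5-ynoic acid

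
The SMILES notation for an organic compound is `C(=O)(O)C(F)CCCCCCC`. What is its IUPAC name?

The longest chain bearing the –COOH group is 9 carbons long (nonane).
The highest-priority functional group is a carboxylic acid (terminal –COOH), so the name ends in -oic acid.
The numbering direction is chosen so that the carboxylic acid carbon is C-1 by definition.
That gives a fluoro group at C-2.
The name is 2-fluorononanoic acid.

2-fluorononanoic acid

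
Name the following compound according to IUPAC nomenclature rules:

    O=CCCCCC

The longest carbon chain that includes the –CHO group has 6 carbons, so the parent hydride is hexane.
The highest-priority functional group is an aldehyde (terminal –CHO), so the name ends in -al.
The numbering direction is chosen so that the aldehyde carbon is C-1 by definition.
The name is hexanal.

hexanal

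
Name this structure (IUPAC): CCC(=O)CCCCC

octan-3-one

Counting along the main chain through the carbonyl gives 8 carbons: the parent is octane.
The principal characteristic group is a ketone (C=O on an internal carbon), named with the suffix -one.
Choose the numbering such that numbering from this end puts the carbonyl group at C-3 rather than C-6.
With this numbering: the carbonyl at C-3.
The name is octan-3-one.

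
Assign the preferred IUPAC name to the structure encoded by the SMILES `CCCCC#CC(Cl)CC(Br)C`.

The longest chain bearing the multiple bond is 10 carbons long (decane).
The chain contains a C≡C triple bond, so the unsaturation ending is -yne.
Choose the numbering such that the substituent locant set {2,4} is lower than {7,9} at the first point of difference.
That gives the triple bond between C-5 and C-6; a bromo group at C-2; a chloro group at C-4.
Prefixes are listed alphabetically: bromo, chloro.
Putting it together: 2-bromo-4-chlorodec-5-yne.

2-bromo-4-chlorodec-5-yne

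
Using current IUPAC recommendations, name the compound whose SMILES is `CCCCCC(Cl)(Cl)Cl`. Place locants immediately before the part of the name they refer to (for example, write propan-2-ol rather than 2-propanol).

The parent chain contains 6 carbons (hexane).
The numbering direction is chosen so that the substituent locant set {1,1,1} is lower than {6,6,6} at the first point of difference.
With this numbering: three chloro groups at C-1.
The name is 1,1,1-trichlorohexane.

1,1,1-trichlorohexane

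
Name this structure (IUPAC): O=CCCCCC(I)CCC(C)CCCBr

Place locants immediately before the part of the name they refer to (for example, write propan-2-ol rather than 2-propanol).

12-bromo-6-iodo-9-methyldodecanal

The longest chain bearing the –CHO group is 12 carbons long (dodecane).
The highest-priority functional group is an aldehyde (terminal –CHO), so the name ends in -al.
Number the chain so that the aldehyde carbon is C-1 by definition.
That gives a bromo group at C-12; an iodo group at C-6; a methyl group at C-9.
Substituent prefixes are cited in alphabetical order (multiplying prefixes like di-/tri- are ignored for ordering).
Putting it together: 12-bromo-6-iodo-9-methyldodecanal.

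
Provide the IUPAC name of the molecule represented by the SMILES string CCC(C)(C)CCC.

The longest carbon chain is 6 atoms: the parent is hexane.
Choose the numbering such that the substituent locant set {3,3} is lower than {4,4} at the first point of difference.
That gives two methyl groups at C-3.
The name is 3,3-dimethylhexane.

3,3-dimethylhexane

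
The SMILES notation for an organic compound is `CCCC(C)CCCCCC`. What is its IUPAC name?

4-methyldecane

The longest continuous carbon chain has 10 atoms, so the parent hydride is decane.
Number the chain so that the substituent locant set {4} is lower than {7} at the first point of difference.
With this numbering: a methyl group at C-4.
Assembling the pieces gives 4-methyldecane.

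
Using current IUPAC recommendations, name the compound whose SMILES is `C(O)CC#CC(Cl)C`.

5-chlorohex-3-yn-1-ol

Counting along the main chain through the –OH group and the multiple bond gives 6 carbons: the parent is hexane.
The highest-priority functional group is an alcohol (–OH), so the name ends in -ol.
A C≡C triple bond in the chain gives the infix -yne-.
Number the chain so that numbering from this end puts the hydroxyl group at C-1 rather than C-6.
That gives the hydroxyl at C-1; the triple bond between C-3 and C-4; a chloro group at C-5.
Putting it together: 5-chlorohex-3-yn-1-ol.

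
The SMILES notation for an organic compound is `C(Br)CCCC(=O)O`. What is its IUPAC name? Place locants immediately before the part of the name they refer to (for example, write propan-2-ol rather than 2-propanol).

5-bromopentanoic acid

The longest carbon chain that includes the –COOH group has 5 carbons, so the parent hydride is pentane.
The highest-priority functional group is a carboxylic acid (terminal –COOH), so the name ends in -oic acid.
The numbering direction is chosen so that the carboxylic acid carbon is C-1 by definition.
That gives a bromo group at C-5.
Putting it together: 5-bromopentanoic acid.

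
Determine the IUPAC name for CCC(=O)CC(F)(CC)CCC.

Counting along the main chain through the carbonyl gives 8 carbons: the parent is octane.
The principal characteristic group is a ketone (C=O on an internal carbon), named with the suffix -one.
Number the chain so that numbering from this end puts the carbonyl group at C-3 rather than C-6.
This places the carbonyl at C-3; an ethyl group at C-5; a fluoro group at C-5.
Substituent prefixes are cited in alphabetical order (multiplying prefixes like di-/tri- are ignored for ordering).
The name is 5-ethyl-5-fluorooctan-3-one.

5-ethyl-5-fluorooctan-3-one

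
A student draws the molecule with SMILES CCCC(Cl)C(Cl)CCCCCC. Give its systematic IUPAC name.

The longest carbon chain is 11 atoms: the parent is undecane.
Choose the numbering such that the substituent locant set {4,5} is lower than {7,8} at the first point of difference.
That gives chloro groups at C-4 and C-5.
Putting it together: 4,5-dichloroundecane.

4,5-dichloroundecane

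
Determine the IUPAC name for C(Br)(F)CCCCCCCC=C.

10-bromo-10-fluorodec-1-ene

Counting along the main chain through the multiple bond gives 10 carbons: the parent is decane.
A C=C double bond in the chain gives the infix -ene-.
The numbering direction is chosen so that numbering from this end puts the double bond at C-1 rather than C-9.
That gives the double bond between C-1 and C-2; a bromo group at C-10; a fluoro group at C-10.
Prefixes are listed alphabetically: bromo, fluoro.
Putting it together: 10-bromo-10-fluorodec-1-ene.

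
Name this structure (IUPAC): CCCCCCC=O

heptanal

Counting along the main chain through the –CHO group gives 7 carbons: the parent is heptane.
The principal characteristic group is an aldehyde (terminal –CHO), named with the suffix -al.
Choose the numbering such that the aldehyde carbon is C-1 by definition.
Putting it together: heptanal.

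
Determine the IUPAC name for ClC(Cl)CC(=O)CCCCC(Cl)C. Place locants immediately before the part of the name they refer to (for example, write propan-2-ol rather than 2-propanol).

1,1,8-trichlorononan-3-one

The longest carbon chain that includes the carbonyl has 9 carbons, so the parent hydride is nonane.
A ketone (C=O on an internal carbon) is the principal characteristic group, giving the suffix -one.
The numbering direction is chosen so that numbering from this end puts the carbonyl group at C-3 rather than C-7.
With this numbering: the carbonyl at C-3; chloro groups at C-1 (×2) and C-8.
The name is 1,1,8-trichlorononan-3-one.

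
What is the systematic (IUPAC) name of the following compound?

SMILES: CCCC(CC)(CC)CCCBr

1-bromo-4,4-diethylheptane

The longest continuous carbon chain has 7 atoms, so the parent hydride is heptane.
Number the chain so that the substituent locant set {1,4,4} is lower than {4,4,7} at the first point of difference.
This places a bromo group at C-1; two ethyl groups at C-4.
Prefixes are listed alphabetically: bromo, ethyl.
Assembling the pieces gives 1-bromo-4,4-diethylheptane.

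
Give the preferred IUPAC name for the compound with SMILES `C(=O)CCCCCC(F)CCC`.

7-fluorodecanal

The longest chain bearing the –CHO group is 10 carbons long (decane).
An aldehyde (terminal –CHO) is the principal characteristic group, giving the suffix -al.
The numbering direction is chosen so that the aldehyde carbon is C-1 by definition.
This places a fluoro group at C-7.
Putting it together: 7-fluorodecanal.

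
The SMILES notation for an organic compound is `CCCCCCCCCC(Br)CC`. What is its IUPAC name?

The longest carbon chain is 12 atoms: the parent is dodecane.
Choose the numbering such that the substituent locant set {3} is lower than {10} at the first point of difference.
With this numbering: a bromo group at C-3.
Putting it together: 3-bromododecane.

3-bromododecane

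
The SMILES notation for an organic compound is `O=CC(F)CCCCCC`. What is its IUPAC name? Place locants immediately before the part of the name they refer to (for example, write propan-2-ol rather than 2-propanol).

The longest chain bearing the –CHO group is 8 carbons long (octane).
The highest-priority functional group is an aldehyde (terminal –CHO), so the name ends in -al.
Number the chain so that the aldehyde carbon is C-1 by definition.
With this numbering: a fluoro group at C-2.
Assembling the pieces gives 2-fluorooctanal.

2-fluorooctanal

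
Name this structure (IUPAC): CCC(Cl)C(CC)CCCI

The longest carbon chain is 7 atoms: the parent is heptane.
Number the chain so that the substituent locant set {1,4,5} is lower than {3,4,7} at the first point of difference.
That gives a chloro group at C-5; an ethyl group at C-4; an iodo group at C-1.
Substituent prefixes are cited in alphabetical order (multiplying prefixes like di-/tri- are ignored for ordering).
The name is 5-chloro-4-ethyl-1-iodoheptane.

5-chloro-4-ethyl-1-iodoheptane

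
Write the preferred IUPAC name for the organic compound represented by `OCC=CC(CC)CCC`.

Counting along the main chain through the –OH group and the multiple bond gives 7 carbons: the parent is heptane.
The principal characteristic group is an alcohol (–OH), named with the suffix -ol.
The chain contains a C=C double bond, so the unsaturation ending is -ene.
The numbering direction is chosen so that numbering from this end puts the hydroxyl group at C-1 rather than C-7.
This places the hydroxyl at C-1; the double bond between C-2 and C-3; an ethyl group at C-4.
The name is 4-ethylhept-2-en-1-ol.

4-ethylhept-2-en-1-ol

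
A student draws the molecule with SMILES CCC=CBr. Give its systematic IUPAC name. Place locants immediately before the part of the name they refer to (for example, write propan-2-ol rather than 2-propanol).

1-bromobut-1-ene

The longest chain bearing the multiple bond is 4 carbons long (butane).
The chain contains a C=C double bond, so the unsaturation ending is -ene.
The numbering direction is chosen so that numbering from this end puts the double bond at C-1 rather than C-3.
This places the double bond between C-1 and C-2; a bromo group at C-1.
Assembling the pieces gives 1-bromobut-1-ene.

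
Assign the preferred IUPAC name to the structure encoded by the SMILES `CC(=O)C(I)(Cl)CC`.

3-chloro-3-iodopentan-2-one

The longest chain bearing the carbonyl is 5 carbons long (pentane).
A ketone (C=O on an internal carbon) is the principal characteristic group, giving the suffix -one.
Number the chain so that numbering from this end puts the carbonyl group at C-2 rather than C-4.
With this numbering: the carbonyl at C-2; a chloro group at C-3; an iodo group at C-3.
Substituent prefixes are cited in alphabetical order (multiplying prefixes like di-/tri- are ignored for ordering).
The name is 3-chloro-3-iodopentan-2-one.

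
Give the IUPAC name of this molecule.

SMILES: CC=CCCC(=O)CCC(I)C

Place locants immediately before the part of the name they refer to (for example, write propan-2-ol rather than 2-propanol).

The longest carbon chain that includes the carbonyl and the multiple bond has 10 carbons, so the parent hydride is decane.
The principal characteristic group is a ketone (C=O on an internal carbon), named with the suffix -one.
The chain contains a C=C double bond, so the unsaturation ending is -ene.
The numbering direction is chosen so that numbering from this end puts the carbonyl group at C-5 rather than C-6.
With this numbering: the carbonyl at C-5; the double bond between C-8 and C-9; an iodo group at C-2.
The name is 2-iododec-8-en-5-one.

2-iododec-8-en-5-one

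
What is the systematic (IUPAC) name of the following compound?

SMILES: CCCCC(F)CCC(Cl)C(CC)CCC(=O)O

5-chloro-4-ethyl-8-fluorododecanoic acid

The longest carbon chain that includes the –COOH group has 12 carbons, so the parent hydride is dodecane.
The highest-priority functional group is a carboxylic acid (terminal –COOH), so the name ends in -oic acid.
Choose the numbering such that the carboxylic acid carbon is C-1 by definition.
With this numbering: a chloro group at C-5; an ethyl group at C-4; a fluoro group at C-8.
The substituents are ordered alphabetically, ignoring any di-/tri- multipliers.
The name is 5-chloro-4-ethyl-8-fluorododecanoic acid.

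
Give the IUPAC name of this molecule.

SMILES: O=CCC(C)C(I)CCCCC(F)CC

The longest carbon chain that includes the –CHO group has 11 carbons, so the parent hydride is undecane.
The principal characteristic group is an aldehyde (terminal –CHO), named with the suffix -al.
Choose the numbering such that the aldehyde carbon is C-1 by definition.
That gives a fluoro group at C-9; an iodo group at C-4; a methyl group at C-3.
Prefixes are listed alphabetically: fluoro, iodo, methyl.
The name is 9-fluoro-4-iodo-3-methylundecanal.

9-fluoro-4-iodo-3-methylundecanal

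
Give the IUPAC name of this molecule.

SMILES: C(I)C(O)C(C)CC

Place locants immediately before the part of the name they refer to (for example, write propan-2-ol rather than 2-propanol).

1-iodo-3-methylpentan-2-ol

The longest chain bearing the –OH group is 5 carbons long (pentane).
An alcohol (–OH) is the principal characteristic group, giving the suffix -ol.
Choose the numbering such that numbering from this end puts the hydroxyl group at C-2 rather than C-4.
This places the hydroxyl at C-2; an iodo group at C-1; a methyl group at C-3.
The substituents are ordered alphabetically, ignoring any di-/tri- multipliers.
Assembling the pieces gives 1-iodo-3-methylpentan-2-ol.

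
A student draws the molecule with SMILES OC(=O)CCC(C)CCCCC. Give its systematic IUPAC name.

4-methylnonanoic acid

The longest carbon chain that includes the –COOH group has 9 carbons, so the parent hydride is nonane.
The principal characteristic group is a carboxylic acid (terminal –COOH), named with the suffix -oic acid.
The numbering direction is chosen so that the carboxylic acid carbon is C-1 by definition.
That gives a methyl group at C-4.
Putting it together: 4-methylnonanoic acid.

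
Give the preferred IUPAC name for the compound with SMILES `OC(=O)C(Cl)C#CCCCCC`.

2-chloronon-3-ynoic acid

The longest chain bearing the –COOH group and the multiple bond is 9 carbons long (nonane).
The principal characteristic group is a carboxylic acid (terminal –COOH), named with the suffix -oic acid.
A C≡C triple bond in the chain gives the infix -yne-.
The numbering direction is chosen so that the carboxylic acid carbon is C-1 by definition.
That gives the triple bond between C-3 and C-4; a chloro group at C-2.
The name is 2-chloronon-3-ynoic acid.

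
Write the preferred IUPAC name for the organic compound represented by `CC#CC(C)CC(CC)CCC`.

6-ethyl-4-methylnon-2-yne

Counting along the main chain through the multiple bond gives 9 carbons: the parent is nonane.
There is one C≡C triple bond, indicated by the ending -yne.
Number the chain so that numbering from this end puts the triple bond at C-2 rather than C-7.
This places the triple bond between C-2 and C-3; an ethyl group at C-6; a methyl group at C-4.
Prefixes are listed alphabetically: ethyl, methyl.
Putting it together: 6-ethyl-4-methylnon-2-yne.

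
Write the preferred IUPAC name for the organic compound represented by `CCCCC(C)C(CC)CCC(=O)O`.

4-ethyl-5-methylnonanoic acid

The longest carbon chain that includes the –COOH group has 9 carbons, so the parent hydride is nonane.
The principal characteristic group is a carboxylic acid (terminal –COOH), named with the suffix -oic acid.
The numbering direction is chosen so that the carboxylic acid carbon is C-1 by definition.
With this numbering: an ethyl group at C-4; a methyl group at C-5.
Substituent prefixes are cited in alphabetical order (multiplying prefixes like di-/tri- are ignored for ordering).
Assembling the pieces gives 4-ethyl-5-methylnonanoic acid.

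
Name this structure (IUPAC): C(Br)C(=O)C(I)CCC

Counting along the main chain through the carbonyl gives 6 carbons: the parent is hexane.
A ketone (C=O on an internal carbon) is the principal characteristic group, giving the suffix -one.
Number the chain so that numbering from this end puts the carbonyl group at C-2 rather than C-5.
With this numbering: the carbonyl at C-2; a bromo group at C-1; an iodo group at C-3.
Substituent prefixes are cited in alphabetical order (multiplying prefixes like di-/tri- are ignored for ordering).
Assembling the pieces gives 1-bromo-3-iodohexan-2-one.

1-bromo-3-iodohexan-2-one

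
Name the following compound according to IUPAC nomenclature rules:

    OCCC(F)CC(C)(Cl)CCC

The longest carbon chain that includes the –OH group has 8 carbons, so the parent hydride is octane.
An alcohol (–OH) is the principal characteristic group, giving the suffix -ol.
Number the chain so that numbering from this end puts the hydroxyl group at C-1 rather than C-8.
That gives the hydroxyl at C-1; a chloro group at C-5; a fluoro group at C-3; a methyl group at C-5.
Prefixes are listed alphabetically: chloro, fluoro, methyl.
Putting it together: 5-chloro-3-fluoro-5-methyloctan-1-ol.

5-chloro-3-fluoro-5-methyloctan-1-ol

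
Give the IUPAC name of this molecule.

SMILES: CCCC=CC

hex-2-ene

The longest carbon chain that includes the multiple bond has 6 carbons, so the parent hydride is hexane.
A C=C double bond in the chain gives the infix -ene-.
The numbering direction is chosen so that numbering from this end puts the double bond at C-2 rather than C-4.
That gives the double bond between C-2 and C-3.
Putting it together: hex-2-ene.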